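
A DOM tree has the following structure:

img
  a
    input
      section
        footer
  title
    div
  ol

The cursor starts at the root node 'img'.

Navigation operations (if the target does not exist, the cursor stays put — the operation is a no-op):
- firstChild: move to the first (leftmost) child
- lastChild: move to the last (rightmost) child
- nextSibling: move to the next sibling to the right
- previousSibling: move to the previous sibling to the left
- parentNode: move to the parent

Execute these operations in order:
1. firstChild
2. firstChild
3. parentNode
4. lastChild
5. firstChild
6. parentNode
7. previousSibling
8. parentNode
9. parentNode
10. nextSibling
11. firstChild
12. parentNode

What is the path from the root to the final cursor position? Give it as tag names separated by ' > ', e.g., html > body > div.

Answer: img

Derivation:
After 1 (firstChild): a
After 2 (firstChild): input
After 3 (parentNode): a
After 4 (lastChild): input
After 5 (firstChild): section
After 6 (parentNode): input
After 7 (previousSibling): input (no-op, stayed)
After 8 (parentNode): a
After 9 (parentNode): img
After 10 (nextSibling): img (no-op, stayed)
After 11 (firstChild): a
After 12 (parentNode): img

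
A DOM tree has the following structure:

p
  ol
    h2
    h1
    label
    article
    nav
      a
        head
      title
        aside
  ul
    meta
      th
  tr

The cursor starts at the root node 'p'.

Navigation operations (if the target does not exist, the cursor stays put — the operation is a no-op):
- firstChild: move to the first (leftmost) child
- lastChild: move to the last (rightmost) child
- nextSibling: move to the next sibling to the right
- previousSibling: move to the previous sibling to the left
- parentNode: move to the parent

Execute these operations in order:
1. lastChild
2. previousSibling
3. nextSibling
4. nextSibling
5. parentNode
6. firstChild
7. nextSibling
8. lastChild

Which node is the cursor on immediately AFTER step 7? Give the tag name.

Answer: ul

Derivation:
After 1 (lastChild): tr
After 2 (previousSibling): ul
After 3 (nextSibling): tr
After 4 (nextSibling): tr (no-op, stayed)
After 5 (parentNode): p
After 6 (firstChild): ol
After 7 (nextSibling): ul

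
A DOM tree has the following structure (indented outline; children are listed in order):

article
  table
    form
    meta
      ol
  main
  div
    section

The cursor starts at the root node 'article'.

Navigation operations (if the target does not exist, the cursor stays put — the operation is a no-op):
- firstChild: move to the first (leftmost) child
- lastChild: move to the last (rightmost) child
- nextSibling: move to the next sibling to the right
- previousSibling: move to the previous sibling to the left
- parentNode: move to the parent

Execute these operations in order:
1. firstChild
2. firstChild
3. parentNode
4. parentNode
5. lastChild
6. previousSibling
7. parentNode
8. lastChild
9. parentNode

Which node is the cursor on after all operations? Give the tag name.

After 1 (firstChild): table
After 2 (firstChild): form
After 3 (parentNode): table
After 4 (parentNode): article
After 5 (lastChild): div
After 6 (previousSibling): main
After 7 (parentNode): article
After 8 (lastChild): div
After 9 (parentNode): article

Answer: article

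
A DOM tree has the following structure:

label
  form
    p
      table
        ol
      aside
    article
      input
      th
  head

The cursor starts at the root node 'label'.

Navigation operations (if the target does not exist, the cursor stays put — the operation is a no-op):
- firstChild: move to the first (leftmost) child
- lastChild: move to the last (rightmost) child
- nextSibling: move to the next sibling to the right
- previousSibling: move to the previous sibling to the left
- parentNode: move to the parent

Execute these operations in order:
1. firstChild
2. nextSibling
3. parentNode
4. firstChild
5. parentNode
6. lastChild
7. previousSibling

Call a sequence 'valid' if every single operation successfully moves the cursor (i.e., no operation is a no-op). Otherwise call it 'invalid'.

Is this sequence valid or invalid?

Answer: valid

Derivation:
After 1 (firstChild): form
After 2 (nextSibling): head
After 3 (parentNode): label
After 4 (firstChild): form
After 5 (parentNode): label
After 6 (lastChild): head
After 7 (previousSibling): form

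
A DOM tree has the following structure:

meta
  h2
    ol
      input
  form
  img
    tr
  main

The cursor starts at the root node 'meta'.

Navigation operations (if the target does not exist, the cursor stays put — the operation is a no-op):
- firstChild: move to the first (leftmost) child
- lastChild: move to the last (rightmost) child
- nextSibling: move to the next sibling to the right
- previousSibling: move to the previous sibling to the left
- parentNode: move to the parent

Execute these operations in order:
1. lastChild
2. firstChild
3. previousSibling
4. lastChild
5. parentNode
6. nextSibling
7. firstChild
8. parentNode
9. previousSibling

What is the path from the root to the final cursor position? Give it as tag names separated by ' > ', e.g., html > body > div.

After 1 (lastChild): main
After 2 (firstChild): main (no-op, stayed)
After 3 (previousSibling): img
After 4 (lastChild): tr
After 5 (parentNode): img
After 6 (nextSibling): main
After 7 (firstChild): main (no-op, stayed)
After 8 (parentNode): meta
After 9 (previousSibling): meta (no-op, stayed)

Answer: meta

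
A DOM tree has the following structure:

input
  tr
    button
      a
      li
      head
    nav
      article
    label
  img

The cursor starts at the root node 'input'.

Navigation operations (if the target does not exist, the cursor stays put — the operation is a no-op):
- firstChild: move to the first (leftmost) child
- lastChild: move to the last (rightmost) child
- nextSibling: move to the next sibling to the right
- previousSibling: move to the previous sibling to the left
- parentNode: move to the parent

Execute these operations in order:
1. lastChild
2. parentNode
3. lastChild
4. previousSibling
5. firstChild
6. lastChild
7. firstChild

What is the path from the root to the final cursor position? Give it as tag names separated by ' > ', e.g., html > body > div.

After 1 (lastChild): img
After 2 (parentNode): input
After 3 (lastChild): img
After 4 (previousSibling): tr
After 5 (firstChild): button
After 6 (lastChild): head
After 7 (firstChild): head (no-op, stayed)

Answer: input > tr > button > head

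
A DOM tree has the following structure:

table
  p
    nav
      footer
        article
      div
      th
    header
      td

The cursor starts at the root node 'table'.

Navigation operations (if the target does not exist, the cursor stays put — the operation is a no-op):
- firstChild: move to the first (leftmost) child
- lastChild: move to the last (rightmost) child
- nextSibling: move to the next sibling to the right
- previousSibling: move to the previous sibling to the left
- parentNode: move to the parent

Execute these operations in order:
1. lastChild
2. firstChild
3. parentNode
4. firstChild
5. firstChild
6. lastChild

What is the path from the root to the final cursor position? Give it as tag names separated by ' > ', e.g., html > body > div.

After 1 (lastChild): p
After 2 (firstChild): nav
After 3 (parentNode): p
After 4 (firstChild): nav
After 5 (firstChild): footer
After 6 (lastChild): article

Answer: table > p > nav > footer > article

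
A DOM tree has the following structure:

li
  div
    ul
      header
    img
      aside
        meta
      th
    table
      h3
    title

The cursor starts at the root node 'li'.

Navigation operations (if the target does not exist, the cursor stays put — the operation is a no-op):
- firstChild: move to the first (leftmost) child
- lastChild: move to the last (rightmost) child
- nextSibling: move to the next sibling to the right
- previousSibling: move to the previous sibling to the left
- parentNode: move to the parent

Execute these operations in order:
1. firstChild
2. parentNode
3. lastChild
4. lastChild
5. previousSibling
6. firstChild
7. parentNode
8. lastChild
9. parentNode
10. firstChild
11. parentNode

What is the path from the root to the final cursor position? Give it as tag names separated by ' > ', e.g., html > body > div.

After 1 (firstChild): div
After 2 (parentNode): li
After 3 (lastChild): div
After 4 (lastChild): title
After 5 (previousSibling): table
After 6 (firstChild): h3
After 7 (parentNode): table
After 8 (lastChild): h3
After 9 (parentNode): table
After 10 (firstChild): h3
After 11 (parentNode): table

Answer: li > div > table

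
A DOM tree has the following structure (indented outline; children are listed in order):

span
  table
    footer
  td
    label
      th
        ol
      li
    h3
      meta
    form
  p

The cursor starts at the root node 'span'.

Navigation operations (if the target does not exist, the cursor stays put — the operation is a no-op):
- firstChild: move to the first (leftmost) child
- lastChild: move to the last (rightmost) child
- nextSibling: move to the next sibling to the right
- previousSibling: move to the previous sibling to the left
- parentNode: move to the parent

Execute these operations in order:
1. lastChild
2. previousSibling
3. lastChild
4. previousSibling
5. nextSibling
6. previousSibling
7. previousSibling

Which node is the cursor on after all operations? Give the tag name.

Answer: label

Derivation:
After 1 (lastChild): p
After 2 (previousSibling): td
After 3 (lastChild): form
After 4 (previousSibling): h3
After 5 (nextSibling): form
After 6 (previousSibling): h3
After 7 (previousSibling): label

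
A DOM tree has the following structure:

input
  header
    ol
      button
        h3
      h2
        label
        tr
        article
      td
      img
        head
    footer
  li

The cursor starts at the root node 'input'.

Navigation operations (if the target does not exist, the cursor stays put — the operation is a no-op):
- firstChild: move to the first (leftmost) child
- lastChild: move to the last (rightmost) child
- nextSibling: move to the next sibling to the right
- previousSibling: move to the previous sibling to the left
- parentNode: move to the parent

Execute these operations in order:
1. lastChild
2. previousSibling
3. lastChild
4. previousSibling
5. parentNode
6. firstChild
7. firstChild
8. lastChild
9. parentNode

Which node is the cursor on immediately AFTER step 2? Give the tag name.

After 1 (lastChild): li
After 2 (previousSibling): header

Answer: header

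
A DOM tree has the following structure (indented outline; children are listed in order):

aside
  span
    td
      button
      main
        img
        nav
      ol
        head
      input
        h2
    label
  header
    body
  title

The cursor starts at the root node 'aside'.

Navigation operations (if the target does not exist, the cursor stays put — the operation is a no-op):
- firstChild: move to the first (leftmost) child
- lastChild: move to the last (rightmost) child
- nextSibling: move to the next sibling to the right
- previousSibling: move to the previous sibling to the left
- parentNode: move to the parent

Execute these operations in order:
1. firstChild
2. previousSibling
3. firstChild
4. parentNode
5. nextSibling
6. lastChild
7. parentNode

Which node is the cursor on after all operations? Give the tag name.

After 1 (firstChild): span
After 2 (previousSibling): span (no-op, stayed)
After 3 (firstChild): td
After 4 (parentNode): span
After 5 (nextSibling): header
After 6 (lastChild): body
After 7 (parentNode): header

Answer: header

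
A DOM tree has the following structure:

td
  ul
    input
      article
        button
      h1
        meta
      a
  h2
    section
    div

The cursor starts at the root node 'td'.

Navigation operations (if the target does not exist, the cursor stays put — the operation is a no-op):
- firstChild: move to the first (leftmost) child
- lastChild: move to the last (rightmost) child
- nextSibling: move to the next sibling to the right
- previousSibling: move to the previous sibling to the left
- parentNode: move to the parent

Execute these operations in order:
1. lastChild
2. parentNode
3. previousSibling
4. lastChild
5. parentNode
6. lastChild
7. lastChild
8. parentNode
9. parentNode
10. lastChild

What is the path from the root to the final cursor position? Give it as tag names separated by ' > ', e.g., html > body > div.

Answer: td > h2

Derivation:
After 1 (lastChild): h2
After 2 (parentNode): td
After 3 (previousSibling): td (no-op, stayed)
After 4 (lastChild): h2
After 5 (parentNode): td
After 6 (lastChild): h2
After 7 (lastChild): div
After 8 (parentNode): h2
After 9 (parentNode): td
After 10 (lastChild): h2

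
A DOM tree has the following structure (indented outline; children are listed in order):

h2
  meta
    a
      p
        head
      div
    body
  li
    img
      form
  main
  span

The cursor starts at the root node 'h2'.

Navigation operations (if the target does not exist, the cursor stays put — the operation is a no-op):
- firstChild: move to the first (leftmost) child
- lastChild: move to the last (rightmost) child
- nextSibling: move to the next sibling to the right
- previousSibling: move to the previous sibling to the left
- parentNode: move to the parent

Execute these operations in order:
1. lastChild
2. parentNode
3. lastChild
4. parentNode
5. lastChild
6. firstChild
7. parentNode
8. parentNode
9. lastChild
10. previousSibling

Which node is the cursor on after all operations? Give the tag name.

After 1 (lastChild): span
After 2 (parentNode): h2
After 3 (lastChild): span
After 4 (parentNode): h2
After 5 (lastChild): span
After 6 (firstChild): span (no-op, stayed)
After 7 (parentNode): h2
After 8 (parentNode): h2 (no-op, stayed)
After 9 (lastChild): span
After 10 (previousSibling): main

Answer: main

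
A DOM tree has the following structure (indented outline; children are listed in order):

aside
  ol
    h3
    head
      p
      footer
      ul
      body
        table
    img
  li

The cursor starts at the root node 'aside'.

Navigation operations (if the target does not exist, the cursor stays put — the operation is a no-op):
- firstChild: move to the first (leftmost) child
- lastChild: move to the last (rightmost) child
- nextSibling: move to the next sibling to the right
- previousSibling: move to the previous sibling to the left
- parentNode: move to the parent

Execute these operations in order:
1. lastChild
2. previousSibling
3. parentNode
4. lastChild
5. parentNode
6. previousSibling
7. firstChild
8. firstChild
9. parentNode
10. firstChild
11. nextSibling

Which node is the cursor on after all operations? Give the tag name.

After 1 (lastChild): li
After 2 (previousSibling): ol
After 3 (parentNode): aside
After 4 (lastChild): li
After 5 (parentNode): aside
After 6 (previousSibling): aside (no-op, stayed)
After 7 (firstChild): ol
After 8 (firstChild): h3
After 9 (parentNode): ol
After 10 (firstChild): h3
After 11 (nextSibling): head

Answer: head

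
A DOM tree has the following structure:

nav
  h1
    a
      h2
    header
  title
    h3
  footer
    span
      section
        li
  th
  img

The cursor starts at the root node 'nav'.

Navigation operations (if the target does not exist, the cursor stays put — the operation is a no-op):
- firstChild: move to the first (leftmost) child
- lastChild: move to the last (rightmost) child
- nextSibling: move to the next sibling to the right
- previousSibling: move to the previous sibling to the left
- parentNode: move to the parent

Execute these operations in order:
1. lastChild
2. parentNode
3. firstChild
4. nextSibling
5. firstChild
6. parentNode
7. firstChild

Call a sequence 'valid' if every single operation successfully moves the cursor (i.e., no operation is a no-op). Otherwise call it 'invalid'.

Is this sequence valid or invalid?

Answer: valid

Derivation:
After 1 (lastChild): img
After 2 (parentNode): nav
After 3 (firstChild): h1
After 4 (nextSibling): title
After 5 (firstChild): h3
After 6 (parentNode): title
After 7 (firstChild): h3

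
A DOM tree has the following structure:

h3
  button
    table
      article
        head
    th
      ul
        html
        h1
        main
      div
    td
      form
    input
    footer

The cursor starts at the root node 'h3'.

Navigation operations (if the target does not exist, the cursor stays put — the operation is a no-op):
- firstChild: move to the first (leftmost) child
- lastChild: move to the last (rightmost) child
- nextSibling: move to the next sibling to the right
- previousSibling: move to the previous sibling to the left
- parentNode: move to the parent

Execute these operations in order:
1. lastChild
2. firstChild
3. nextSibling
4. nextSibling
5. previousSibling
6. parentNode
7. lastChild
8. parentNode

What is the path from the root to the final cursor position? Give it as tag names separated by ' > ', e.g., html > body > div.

After 1 (lastChild): button
After 2 (firstChild): table
After 3 (nextSibling): th
After 4 (nextSibling): td
After 5 (previousSibling): th
After 6 (parentNode): button
After 7 (lastChild): footer
After 8 (parentNode): button

Answer: h3 > button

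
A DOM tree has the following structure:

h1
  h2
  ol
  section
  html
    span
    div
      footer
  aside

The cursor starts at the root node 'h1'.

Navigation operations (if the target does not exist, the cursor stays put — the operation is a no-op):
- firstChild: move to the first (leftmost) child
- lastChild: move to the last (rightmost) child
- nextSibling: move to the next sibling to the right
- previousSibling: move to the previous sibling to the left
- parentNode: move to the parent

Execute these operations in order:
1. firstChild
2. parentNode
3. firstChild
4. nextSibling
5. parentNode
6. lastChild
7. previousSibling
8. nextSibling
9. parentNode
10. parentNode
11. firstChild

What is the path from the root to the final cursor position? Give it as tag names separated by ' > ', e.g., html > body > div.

After 1 (firstChild): h2
After 2 (parentNode): h1
After 3 (firstChild): h2
After 4 (nextSibling): ol
After 5 (parentNode): h1
After 6 (lastChild): aside
After 7 (previousSibling): html
After 8 (nextSibling): aside
After 9 (parentNode): h1
After 10 (parentNode): h1 (no-op, stayed)
After 11 (firstChild): h2

Answer: h1 > h2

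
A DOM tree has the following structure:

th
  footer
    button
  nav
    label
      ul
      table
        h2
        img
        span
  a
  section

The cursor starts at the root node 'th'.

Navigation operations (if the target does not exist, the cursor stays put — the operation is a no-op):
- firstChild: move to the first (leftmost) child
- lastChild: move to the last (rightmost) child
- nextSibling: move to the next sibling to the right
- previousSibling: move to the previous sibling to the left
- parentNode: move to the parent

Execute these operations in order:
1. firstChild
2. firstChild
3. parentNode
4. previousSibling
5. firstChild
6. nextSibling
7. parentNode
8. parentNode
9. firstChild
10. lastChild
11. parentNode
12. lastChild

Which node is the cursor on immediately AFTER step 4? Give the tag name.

After 1 (firstChild): footer
After 2 (firstChild): button
After 3 (parentNode): footer
After 4 (previousSibling): footer (no-op, stayed)

Answer: footer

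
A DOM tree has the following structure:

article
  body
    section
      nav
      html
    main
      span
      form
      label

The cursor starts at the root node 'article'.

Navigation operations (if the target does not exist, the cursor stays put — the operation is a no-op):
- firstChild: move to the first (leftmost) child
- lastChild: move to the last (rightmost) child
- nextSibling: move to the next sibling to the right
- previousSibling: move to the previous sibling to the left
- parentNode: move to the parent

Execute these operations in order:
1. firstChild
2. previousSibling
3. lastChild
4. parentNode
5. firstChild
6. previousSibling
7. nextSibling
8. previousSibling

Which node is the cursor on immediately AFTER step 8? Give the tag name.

After 1 (firstChild): body
After 2 (previousSibling): body (no-op, stayed)
After 3 (lastChild): main
After 4 (parentNode): body
After 5 (firstChild): section
After 6 (previousSibling): section (no-op, stayed)
After 7 (nextSibling): main
After 8 (previousSibling): section

Answer: section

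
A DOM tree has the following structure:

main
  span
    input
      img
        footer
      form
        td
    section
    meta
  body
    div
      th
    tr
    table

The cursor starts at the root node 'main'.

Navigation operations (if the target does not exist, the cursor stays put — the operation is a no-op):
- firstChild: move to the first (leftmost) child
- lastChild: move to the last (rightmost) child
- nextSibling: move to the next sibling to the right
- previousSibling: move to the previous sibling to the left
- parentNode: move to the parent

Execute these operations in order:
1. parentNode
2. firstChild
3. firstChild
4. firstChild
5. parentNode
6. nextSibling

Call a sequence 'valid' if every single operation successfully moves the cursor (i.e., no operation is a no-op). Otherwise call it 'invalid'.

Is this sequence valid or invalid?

Answer: invalid

Derivation:
After 1 (parentNode): main (no-op, stayed)
After 2 (firstChild): span
After 3 (firstChild): input
After 4 (firstChild): img
After 5 (parentNode): input
After 6 (nextSibling): section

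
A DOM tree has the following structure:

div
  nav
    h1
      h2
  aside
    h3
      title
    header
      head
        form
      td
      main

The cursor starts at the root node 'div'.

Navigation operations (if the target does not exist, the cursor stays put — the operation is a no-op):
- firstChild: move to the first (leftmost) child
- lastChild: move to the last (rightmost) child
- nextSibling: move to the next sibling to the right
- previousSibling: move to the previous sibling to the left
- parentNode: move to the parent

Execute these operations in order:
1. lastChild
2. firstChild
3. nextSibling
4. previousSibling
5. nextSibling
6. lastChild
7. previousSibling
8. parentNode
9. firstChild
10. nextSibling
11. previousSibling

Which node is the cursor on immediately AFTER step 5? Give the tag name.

Answer: header

Derivation:
After 1 (lastChild): aside
After 2 (firstChild): h3
After 3 (nextSibling): header
After 4 (previousSibling): h3
After 5 (nextSibling): header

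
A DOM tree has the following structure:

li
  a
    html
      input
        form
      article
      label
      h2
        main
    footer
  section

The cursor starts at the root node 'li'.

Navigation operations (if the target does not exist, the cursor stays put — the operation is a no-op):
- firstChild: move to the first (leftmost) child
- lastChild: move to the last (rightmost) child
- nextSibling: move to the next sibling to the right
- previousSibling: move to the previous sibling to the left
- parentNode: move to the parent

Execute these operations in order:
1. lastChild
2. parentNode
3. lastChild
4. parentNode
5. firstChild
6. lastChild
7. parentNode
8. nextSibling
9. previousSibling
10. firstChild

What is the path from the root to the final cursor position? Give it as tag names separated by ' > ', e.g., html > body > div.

Answer: li > a > html

Derivation:
After 1 (lastChild): section
After 2 (parentNode): li
After 3 (lastChild): section
After 4 (parentNode): li
After 5 (firstChild): a
After 6 (lastChild): footer
After 7 (parentNode): a
After 8 (nextSibling): section
After 9 (previousSibling): a
After 10 (firstChild): html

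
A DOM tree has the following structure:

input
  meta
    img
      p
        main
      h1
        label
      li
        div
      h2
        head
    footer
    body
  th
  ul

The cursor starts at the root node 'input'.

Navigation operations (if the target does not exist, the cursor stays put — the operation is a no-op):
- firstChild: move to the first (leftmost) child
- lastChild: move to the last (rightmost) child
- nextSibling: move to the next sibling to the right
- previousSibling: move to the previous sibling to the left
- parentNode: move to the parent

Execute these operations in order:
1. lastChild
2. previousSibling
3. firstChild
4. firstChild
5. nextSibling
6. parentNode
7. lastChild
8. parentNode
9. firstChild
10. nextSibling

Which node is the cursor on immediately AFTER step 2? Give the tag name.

Answer: th

Derivation:
After 1 (lastChild): ul
After 2 (previousSibling): th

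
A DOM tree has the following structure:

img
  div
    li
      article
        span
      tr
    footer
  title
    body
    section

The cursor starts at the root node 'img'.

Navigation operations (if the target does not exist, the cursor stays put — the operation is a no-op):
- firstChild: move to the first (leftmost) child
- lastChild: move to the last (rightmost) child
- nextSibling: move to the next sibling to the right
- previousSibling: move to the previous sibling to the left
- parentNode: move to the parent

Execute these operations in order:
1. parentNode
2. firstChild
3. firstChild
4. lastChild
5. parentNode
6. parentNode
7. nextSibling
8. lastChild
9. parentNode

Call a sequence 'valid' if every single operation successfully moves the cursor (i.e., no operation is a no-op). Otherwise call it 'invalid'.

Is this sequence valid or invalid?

Answer: invalid

Derivation:
After 1 (parentNode): img (no-op, stayed)
After 2 (firstChild): div
After 3 (firstChild): li
After 4 (lastChild): tr
After 5 (parentNode): li
After 6 (parentNode): div
After 7 (nextSibling): title
After 8 (lastChild): section
After 9 (parentNode): title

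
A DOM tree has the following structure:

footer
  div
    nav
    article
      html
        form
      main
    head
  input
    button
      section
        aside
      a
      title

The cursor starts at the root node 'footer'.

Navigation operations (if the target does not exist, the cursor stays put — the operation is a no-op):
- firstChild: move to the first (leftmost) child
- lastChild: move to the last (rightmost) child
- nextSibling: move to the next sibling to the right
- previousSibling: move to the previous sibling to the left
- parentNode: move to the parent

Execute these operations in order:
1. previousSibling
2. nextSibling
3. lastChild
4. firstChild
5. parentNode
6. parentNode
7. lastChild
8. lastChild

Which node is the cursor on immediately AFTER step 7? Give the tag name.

Answer: input

Derivation:
After 1 (previousSibling): footer (no-op, stayed)
After 2 (nextSibling): footer (no-op, stayed)
After 3 (lastChild): input
After 4 (firstChild): button
After 5 (parentNode): input
After 6 (parentNode): footer
After 7 (lastChild): input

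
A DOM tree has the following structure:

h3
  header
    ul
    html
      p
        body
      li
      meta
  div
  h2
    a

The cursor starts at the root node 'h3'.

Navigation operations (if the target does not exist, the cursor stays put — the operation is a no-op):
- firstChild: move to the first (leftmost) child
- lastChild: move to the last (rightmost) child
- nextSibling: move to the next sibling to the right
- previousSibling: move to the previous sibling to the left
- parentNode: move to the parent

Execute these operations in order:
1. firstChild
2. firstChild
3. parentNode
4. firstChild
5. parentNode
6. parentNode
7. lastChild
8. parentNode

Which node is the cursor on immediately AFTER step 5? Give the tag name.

After 1 (firstChild): header
After 2 (firstChild): ul
After 3 (parentNode): header
After 4 (firstChild): ul
After 5 (parentNode): header

Answer: header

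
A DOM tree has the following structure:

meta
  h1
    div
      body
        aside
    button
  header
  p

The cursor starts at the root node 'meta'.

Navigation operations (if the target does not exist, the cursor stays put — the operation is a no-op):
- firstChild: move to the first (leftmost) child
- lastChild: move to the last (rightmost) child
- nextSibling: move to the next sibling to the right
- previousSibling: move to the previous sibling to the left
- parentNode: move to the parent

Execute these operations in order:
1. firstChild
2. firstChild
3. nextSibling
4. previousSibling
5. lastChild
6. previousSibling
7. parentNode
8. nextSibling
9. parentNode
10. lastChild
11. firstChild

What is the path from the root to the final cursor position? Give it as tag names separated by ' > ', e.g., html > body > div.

After 1 (firstChild): h1
After 2 (firstChild): div
After 3 (nextSibling): button
After 4 (previousSibling): div
After 5 (lastChild): body
After 6 (previousSibling): body (no-op, stayed)
After 7 (parentNode): div
After 8 (nextSibling): button
After 9 (parentNode): h1
After 10 (lastChild): button
After 11 (firstChild): button (no-op, stayed)

Answer: meta > h1 > button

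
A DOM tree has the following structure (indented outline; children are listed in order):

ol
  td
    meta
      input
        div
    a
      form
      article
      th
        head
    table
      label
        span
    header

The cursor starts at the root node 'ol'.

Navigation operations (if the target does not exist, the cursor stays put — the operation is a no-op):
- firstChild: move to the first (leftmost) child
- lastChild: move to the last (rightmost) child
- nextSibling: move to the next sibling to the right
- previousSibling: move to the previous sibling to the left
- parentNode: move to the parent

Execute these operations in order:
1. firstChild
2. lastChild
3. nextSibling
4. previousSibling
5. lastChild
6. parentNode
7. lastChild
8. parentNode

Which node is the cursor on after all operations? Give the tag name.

After 1 (firstChild): td
After 2 (lastChild): header
After 3 (nextSibling): header (no-op, stayed)
After 4 (previousSibling): table
After 5 (lastChild): label
After 6 (parentNode): table
After 7 (lastChild): label
After 8 (parentNode): table

Answer: table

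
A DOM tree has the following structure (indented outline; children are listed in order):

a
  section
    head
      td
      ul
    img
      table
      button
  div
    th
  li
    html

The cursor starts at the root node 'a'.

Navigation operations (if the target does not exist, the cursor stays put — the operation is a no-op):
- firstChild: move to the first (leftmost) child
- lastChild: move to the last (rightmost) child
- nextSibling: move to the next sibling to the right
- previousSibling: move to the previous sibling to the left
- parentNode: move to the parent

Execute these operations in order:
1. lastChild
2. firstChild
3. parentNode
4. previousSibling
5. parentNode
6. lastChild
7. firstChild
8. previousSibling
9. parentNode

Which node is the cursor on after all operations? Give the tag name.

After 1 (lastChild): li
After 2 (firstChild): html
After 3 (parentNode): li
After 4 (previousSibling): div
After 5 (parentNode): a
After 6 (lastChild): li
After 7 (firstChild): html
After 8 (previousSibling): html (no-op, stayed)
After 9 (parentNode): li

Answer: li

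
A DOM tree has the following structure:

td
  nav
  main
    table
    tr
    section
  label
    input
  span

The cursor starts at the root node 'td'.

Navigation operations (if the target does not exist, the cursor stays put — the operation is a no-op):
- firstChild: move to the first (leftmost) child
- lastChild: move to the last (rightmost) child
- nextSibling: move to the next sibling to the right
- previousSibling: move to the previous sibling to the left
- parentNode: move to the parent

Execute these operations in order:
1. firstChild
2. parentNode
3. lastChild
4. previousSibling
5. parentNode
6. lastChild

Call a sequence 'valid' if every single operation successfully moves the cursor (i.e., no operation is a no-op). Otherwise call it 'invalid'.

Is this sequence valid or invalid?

Answer: valid

Derivation:
After 1 (firstChild): nav
After 2 (parentNode): td
After 3 (lastChild): span
After 4 (previousSibling): label
After 5 (parentNode): td
After 6 (lastChild): span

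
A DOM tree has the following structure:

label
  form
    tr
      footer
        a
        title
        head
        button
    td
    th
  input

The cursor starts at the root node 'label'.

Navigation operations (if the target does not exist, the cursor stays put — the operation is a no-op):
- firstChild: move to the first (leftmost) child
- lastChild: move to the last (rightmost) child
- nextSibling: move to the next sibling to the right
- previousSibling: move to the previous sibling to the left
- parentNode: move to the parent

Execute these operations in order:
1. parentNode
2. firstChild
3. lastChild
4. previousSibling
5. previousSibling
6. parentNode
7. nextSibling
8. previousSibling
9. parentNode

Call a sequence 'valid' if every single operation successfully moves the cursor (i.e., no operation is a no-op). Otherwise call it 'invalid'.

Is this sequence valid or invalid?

Answer: invalid

Derivation:
After 1 (parentNode): label (no-op, stayed)
After 2 (firstChild): form
After 3 (lastChild): th
After 4 (previousSibling): td
After 5 (previousSibling): tr
After 6 (parentNode): form
After 7 (nextSibling): input
After 8 (previousSibling): form
After 9 (parentNode): label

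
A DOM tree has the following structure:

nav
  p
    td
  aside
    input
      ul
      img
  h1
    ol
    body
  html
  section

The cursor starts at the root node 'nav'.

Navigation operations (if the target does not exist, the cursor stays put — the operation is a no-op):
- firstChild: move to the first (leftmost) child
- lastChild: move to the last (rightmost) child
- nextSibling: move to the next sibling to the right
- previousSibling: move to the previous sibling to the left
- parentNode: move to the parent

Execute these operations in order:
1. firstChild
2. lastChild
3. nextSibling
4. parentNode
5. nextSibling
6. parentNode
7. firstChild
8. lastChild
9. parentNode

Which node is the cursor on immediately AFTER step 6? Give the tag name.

Answer: nav

Derivation:
After 1 (firstChild): p
After 2 (lastChild): td
After 3 (nextSibling): td (no-op, stayed)
After 4 (parentNode): p
After 5 (nextSibling): aside
After 6 (parentNode): nav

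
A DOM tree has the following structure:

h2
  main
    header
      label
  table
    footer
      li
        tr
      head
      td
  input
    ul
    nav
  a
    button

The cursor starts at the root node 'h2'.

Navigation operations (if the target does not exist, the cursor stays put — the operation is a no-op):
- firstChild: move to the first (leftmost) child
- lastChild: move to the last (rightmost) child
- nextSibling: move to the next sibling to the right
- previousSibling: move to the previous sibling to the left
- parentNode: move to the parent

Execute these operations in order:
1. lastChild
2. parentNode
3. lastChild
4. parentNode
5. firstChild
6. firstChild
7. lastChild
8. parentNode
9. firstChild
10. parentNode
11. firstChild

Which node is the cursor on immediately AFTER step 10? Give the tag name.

After 1 (lastChild): a
After 2 (parentNode): h2
After 3 (lastChild): a
After 4 (parentNode): h2
After 5 (firstChild): main
After 6 (firstChild): header
After 7 (lastChild): label
After 8 (parentNode): header
After 9 (firstChild): label
After 10 (parentNode): header

Answer: header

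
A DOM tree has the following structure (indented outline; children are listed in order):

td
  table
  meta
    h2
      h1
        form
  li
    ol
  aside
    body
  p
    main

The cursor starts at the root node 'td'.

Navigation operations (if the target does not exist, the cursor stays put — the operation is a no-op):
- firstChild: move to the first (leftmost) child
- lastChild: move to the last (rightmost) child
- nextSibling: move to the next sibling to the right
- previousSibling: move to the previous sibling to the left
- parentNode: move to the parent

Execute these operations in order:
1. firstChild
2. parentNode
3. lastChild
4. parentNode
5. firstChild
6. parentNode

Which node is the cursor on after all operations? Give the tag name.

After 1 (firstChild): table
After 2 (parentNode): td
After 3 (lastChild): p
After 4 (parentNode): td
After 5 (firstChild): table
After 6 (parentNode): td

Answer: td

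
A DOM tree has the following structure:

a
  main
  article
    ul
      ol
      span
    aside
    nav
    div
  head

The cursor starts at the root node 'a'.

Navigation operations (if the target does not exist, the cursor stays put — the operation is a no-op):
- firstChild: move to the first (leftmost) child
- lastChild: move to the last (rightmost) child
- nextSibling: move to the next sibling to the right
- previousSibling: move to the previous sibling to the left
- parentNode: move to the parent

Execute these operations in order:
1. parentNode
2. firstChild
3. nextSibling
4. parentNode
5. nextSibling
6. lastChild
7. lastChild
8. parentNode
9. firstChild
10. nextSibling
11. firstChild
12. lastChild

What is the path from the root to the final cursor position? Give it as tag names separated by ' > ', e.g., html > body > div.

Answer: a > article > ul > span

Derivation:
After 1 (parentNode): a (no-op, stayed)
After 2 (firstChild): main
After 3 (nextSibling): article
After 4 (parentNode): a
After 5 (nextSibling): a (no-op, stayed)
After 6 (lastChild): head
After 7 (lastChild): head (no-op, stayed)
After 8 (parentNode): a
After 9 (firstChild): main
After 10 (nextSibling): article
After 11 (firstChild): ul
After 12 (lastChild): span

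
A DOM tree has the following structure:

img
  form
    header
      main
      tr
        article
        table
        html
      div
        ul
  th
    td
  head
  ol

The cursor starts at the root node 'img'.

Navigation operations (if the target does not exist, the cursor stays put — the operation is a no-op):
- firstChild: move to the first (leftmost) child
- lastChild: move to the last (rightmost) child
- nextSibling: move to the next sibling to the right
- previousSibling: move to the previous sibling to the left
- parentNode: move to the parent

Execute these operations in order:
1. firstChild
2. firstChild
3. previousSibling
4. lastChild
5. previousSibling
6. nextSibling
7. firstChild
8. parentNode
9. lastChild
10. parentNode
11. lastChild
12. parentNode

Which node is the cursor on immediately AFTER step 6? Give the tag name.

Answer: div

Derivation:
After 1 (firstChild): form
After 2 (firstChild): header
After 3 (previousSibling): header (no-op, stayed)
After 4 (lastChild): div
After 5 (previousSibling): tr
After 6 (nextSibling): div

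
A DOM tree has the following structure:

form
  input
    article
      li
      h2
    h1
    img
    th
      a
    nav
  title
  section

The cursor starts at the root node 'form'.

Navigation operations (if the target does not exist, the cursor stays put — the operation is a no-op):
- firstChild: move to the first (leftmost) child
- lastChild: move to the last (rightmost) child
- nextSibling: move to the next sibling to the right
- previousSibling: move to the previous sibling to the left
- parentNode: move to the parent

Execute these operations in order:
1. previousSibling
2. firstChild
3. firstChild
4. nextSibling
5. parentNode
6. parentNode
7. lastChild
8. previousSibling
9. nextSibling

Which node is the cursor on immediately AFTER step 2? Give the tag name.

Answer: input

Derivation:
After 1 (previousSibling): form (no-op, stayed)
After 2 (firstChild): input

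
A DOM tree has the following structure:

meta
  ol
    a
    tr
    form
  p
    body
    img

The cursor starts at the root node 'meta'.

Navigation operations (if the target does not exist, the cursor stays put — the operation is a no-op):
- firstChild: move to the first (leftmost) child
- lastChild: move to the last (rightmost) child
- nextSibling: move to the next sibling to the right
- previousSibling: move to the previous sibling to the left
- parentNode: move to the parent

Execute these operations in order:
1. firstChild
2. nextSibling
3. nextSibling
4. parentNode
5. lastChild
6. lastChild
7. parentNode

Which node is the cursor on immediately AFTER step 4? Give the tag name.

Answer: meta

Derivation:
After 1 (firstChild): ol
After 2 (nextSibling): p
After 3 (nextSibling): p (no-op, stayed)
After 4 (parentNode): meta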